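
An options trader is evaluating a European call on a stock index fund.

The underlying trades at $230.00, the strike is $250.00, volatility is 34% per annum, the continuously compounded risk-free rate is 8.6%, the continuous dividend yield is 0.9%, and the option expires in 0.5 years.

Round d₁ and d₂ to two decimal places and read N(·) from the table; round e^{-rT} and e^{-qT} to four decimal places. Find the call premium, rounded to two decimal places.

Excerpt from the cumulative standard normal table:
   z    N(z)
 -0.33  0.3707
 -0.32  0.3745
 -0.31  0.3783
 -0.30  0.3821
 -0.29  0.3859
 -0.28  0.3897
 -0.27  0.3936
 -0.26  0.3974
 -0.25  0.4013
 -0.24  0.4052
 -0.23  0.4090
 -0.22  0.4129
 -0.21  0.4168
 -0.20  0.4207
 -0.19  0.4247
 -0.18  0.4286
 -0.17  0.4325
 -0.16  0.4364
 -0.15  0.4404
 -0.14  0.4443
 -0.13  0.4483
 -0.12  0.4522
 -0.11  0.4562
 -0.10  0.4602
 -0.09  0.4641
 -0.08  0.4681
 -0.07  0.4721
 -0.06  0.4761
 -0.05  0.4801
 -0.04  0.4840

$17.50

T = 0.5;  σ√T = 0.2404
d₁ = [ln(230/250) + (0.086 − 0.009 + 0.34²/2)·0.5] / 0.2404 = [-0.0834 + 0.0674] / 0.2404 = -0.0665 ≈ -0.07
d₂ = d₁ − σ√T = -0.0665 − 0.2404 = -0.3069 ≈ -0.31
e^(−qT) = e^(−0.009·0.5) = 0.9955;  e^(−rT) = e^(−0.086·0.5) = 0.9579
C = 230·0.9955·N(-0.07) − 250·0.9579·N(-0.31) = 230·0.9955·0.4721 − 250·0.9579·0.3783 = 108.0944 − 90.5934 = 17.5010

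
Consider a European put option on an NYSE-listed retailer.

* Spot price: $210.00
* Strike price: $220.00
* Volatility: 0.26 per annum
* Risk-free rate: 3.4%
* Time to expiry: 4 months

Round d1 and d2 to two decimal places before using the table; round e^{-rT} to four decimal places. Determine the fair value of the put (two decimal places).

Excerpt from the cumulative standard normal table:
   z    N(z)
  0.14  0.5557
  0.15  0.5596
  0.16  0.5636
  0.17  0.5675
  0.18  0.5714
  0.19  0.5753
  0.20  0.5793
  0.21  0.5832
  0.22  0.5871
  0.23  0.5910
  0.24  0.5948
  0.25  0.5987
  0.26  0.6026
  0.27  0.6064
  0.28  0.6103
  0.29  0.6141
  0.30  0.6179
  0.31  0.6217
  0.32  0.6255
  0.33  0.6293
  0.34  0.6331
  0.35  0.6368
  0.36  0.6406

$16.87

σ√T = 0.26 × 0.5774 = 0.1501
ln(S/K) + (r + σ²/2)T = ln(210/220) + (0.034 + 0.26²/2)·0.3333 = -0.0465 + 0.0226 = -0.0239
d₁ = -0.0239 / 0.1501 = -0.1593 which rounds to -0.16
d₂ = d₁ − σ√T = -0.1593 − 0.1501 = -0.3095 which rounds to -0.31
exp(−rT) = exp(−0.034·0.3333) = 0.9887
N(−d₂) = N(0.31) = 0.6217;  N(−d₁) = N(0.16) = 0.5636
P = 220·0.9887·0.6217 − 210·0.5636 = 135.2285 − 118.3560 = 16.8725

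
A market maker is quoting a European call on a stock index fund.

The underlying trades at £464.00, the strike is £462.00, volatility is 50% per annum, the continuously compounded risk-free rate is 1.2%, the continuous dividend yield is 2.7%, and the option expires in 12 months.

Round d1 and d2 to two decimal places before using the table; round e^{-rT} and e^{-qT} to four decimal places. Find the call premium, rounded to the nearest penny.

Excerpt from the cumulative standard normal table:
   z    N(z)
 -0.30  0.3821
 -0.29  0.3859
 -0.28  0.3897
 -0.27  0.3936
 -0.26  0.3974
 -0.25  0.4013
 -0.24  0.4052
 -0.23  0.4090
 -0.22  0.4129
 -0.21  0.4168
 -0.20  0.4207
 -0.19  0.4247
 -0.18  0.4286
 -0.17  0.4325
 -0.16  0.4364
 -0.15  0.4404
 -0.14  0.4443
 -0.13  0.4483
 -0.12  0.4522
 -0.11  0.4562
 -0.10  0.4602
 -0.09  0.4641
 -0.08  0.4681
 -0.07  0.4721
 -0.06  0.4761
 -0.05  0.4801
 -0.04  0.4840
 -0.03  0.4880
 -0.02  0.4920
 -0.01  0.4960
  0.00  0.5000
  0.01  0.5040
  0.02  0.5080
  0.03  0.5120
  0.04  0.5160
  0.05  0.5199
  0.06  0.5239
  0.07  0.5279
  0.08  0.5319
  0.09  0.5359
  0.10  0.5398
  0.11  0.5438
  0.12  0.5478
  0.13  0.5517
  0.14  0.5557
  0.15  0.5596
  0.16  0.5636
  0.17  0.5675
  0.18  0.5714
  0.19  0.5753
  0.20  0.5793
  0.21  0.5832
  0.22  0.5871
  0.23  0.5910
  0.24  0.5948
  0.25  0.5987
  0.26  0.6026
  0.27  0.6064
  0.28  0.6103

£87.25

T = 1;  σ√T = 0.5000
ln(S/K) + (r − q + σ²/2)T = ln(464/462) + (0.012 − 0.027 + 0.5²/2)·1 = 0.0043 + 0.1100 = 0.1143
d₁ = 0.1143 / 0.5000 = 0.2286 → 0.23
d₂ = d₁ − σ√T = 0.2286 − 0.5000 = -0.2714 → -0.27
exp(−qT) = exp(−0.027·1) = 0.9734;  exp(−rT) = exp(−0.012·1) = 0.9881
C = 464·0.9734·N(0.23) − 462·0.9881·N(-0.27) = 464·0.9734·0.5910 − 462·0.9881·0.3936 = 266.9296 − 179.6793 = 87.2504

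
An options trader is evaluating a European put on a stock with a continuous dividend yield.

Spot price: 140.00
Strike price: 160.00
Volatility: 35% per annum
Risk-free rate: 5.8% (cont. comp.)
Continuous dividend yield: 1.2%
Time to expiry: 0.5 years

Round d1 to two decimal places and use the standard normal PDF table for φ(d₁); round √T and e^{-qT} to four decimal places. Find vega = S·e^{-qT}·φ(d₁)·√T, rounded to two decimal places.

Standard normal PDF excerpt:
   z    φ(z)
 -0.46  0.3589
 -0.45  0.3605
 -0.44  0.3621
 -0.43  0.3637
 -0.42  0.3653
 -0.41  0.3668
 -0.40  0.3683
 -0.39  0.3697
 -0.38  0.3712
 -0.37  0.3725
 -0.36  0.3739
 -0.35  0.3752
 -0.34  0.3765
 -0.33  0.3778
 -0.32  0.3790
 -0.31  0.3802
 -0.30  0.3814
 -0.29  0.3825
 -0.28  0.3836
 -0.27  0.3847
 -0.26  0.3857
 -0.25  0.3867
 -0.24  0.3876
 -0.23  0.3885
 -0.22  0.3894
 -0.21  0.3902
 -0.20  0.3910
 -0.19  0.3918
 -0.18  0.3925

T = 0.5;  σ√T = 0.2475
d₁ = [ln(140/160) + (0.058 − 0.012 + 0.35²/2)·0.5] / 0.2475 = [-0.1335 + 0.0536] / 0.2475 = -0.3229 → -0.32
√T = √0.5 = 0.7071
φ(d₁) = φ(-0.32) = 0.3790
exp(−qT) = exp(−0.012·0.5) = 0.9940
vega = S·exp(−qT)·φ(d₁)·√T = 140·0.9940·0.3790·0.7071 = 37.2936

37.29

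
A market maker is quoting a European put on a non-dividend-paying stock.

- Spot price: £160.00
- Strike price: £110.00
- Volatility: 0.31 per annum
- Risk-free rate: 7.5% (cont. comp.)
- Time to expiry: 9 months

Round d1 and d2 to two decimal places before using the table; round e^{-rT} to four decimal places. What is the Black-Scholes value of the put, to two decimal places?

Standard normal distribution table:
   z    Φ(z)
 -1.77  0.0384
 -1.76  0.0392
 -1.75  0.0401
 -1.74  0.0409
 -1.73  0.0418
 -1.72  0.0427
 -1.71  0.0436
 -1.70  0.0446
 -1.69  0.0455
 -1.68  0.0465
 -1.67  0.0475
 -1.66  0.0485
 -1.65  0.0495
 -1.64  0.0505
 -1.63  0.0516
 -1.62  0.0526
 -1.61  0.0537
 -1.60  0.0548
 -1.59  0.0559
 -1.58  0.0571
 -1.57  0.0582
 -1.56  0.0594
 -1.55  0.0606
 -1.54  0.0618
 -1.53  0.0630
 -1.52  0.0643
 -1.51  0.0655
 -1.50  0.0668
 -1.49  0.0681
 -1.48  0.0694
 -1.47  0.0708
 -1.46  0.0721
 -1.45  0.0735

σ√T = 0.31·√0.75 = 0.2685
d₁ = [ln(160/110) + (0.075 + 0.31²/2)·0.75] / 0.2685 = [0.3747 + 0.0923] / 0.2685 = 1.7394 ≈ 1.74
d₂ = d₁ − σ√T = 1.7394 − 0.2685 = 1.4710 ≈ 1.47
e^(−rT) = e^(−0.075·0.75) = 0.9453
P = 110·0.9453·N(-1.47) − 160·N(-1.74) = 110·0.9453·0.0708 − 160·0.0409 = 7.3620 − 6.5440 = 0.8180

£0.82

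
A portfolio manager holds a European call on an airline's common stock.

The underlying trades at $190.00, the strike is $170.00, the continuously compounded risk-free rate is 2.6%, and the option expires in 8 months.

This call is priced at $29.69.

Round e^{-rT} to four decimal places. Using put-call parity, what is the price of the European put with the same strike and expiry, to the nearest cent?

exp(−rT) = exp(−0.026·0.6667) = 0.9828
Put-call parity: C − P = S − K·e^(−rT) = 190 − 170·0.9828 = 190 − 167.0760 = 22.9240
P = C − (C − P) = 29.69 − (22.9240) = 6.7660

$6.77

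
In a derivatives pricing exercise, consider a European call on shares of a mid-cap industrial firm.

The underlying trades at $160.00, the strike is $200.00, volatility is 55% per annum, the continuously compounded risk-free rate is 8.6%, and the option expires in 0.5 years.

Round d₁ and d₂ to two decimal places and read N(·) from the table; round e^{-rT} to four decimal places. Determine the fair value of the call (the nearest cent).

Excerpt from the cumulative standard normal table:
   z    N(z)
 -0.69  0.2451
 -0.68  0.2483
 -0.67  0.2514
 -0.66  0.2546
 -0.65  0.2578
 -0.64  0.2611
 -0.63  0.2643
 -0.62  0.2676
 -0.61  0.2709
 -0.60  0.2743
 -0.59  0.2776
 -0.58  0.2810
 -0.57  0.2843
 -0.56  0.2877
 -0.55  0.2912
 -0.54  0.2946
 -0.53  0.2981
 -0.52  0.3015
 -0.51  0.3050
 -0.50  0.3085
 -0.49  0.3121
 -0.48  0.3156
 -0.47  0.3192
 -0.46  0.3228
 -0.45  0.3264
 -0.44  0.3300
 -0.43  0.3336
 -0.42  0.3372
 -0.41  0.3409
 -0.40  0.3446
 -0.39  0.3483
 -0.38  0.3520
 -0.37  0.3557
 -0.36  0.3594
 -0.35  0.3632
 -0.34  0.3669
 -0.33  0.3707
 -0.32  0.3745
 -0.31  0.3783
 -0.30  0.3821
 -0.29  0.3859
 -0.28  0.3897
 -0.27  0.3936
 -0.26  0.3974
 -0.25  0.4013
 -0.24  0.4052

T = 0.5;  σ√T = 0.3889
ln(S/K) + (r + σ²/2)T = ln(160/200) + (0.086 + 0.55²/2)·0.5 = -0.2231 + 0.1186 = -0.1045
d₁ = -0.1045 / 0.3889 = -0.2687 ⇒ -0.27
d₂ = d₁ − σ√T = -0.2687 − 0.3889 = -0.6577 ⇒ -0.66
exp(−rT) = exp(−0.086·0.5) = 0.9579
N(d₁) = N(-0.27) = 0.3936;  N(d₂) = N(-0.66) = 0.2546
C = 160·0.3936 − 200·0.9579·0.2546 = 62.9760 − 48.7763 = 14.1997

$14.20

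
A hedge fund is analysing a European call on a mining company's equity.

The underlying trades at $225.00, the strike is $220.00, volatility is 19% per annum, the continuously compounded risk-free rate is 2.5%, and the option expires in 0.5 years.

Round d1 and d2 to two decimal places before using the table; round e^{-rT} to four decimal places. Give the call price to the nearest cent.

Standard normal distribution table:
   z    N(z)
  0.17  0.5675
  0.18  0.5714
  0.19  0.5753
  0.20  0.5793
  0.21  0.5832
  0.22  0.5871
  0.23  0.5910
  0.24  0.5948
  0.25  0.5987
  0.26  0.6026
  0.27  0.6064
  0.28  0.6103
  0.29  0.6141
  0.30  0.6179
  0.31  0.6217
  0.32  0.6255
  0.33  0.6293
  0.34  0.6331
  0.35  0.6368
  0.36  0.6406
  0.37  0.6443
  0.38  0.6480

σ√T = 0.19 × 0.7071 = 0.1344
ln(S/K) + (r + σ²/2)T = ln(225/220) + (0.025 + 0.19²/2)·0.5 = 0.0225 + 0.0215 = 0.0440
d₁ = 0.0440 / 0.1344 = 0.3275 ≈ 0.33
d₂ = d₁ − σ√T = 0.3275 − 0.1344 = 0.1931 ≈ 0.19
exp(−rT) = exp(−0.025·0.5) = 0.9876
N(d₁) = N(0.33) = 0.6293;  N(d₂) = N(0.19) = 0.5753
C = 225·0.6293 − 220·0.9876·0.5753 = 141.5925 − 124.9966 = 16.5959

$16.60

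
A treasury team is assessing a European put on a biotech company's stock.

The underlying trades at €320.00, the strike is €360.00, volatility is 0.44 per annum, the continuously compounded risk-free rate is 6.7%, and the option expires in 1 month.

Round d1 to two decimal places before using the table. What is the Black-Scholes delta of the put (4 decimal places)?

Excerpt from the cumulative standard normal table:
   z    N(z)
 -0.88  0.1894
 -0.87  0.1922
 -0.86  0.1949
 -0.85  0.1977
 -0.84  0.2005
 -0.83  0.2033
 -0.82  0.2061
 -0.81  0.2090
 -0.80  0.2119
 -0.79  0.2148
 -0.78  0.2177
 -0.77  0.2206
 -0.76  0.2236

-0.7939

T = 0.08333;  σ√T = 0.1270
ln(S/K) + (r + σ²/2)T = ln(320/360) + (0.067 + 0.44²/2)·0.08333 = -0.1178 + 0.0136 = -0.1041
d₁ = -0.1041 / 0.1270 = -0.8198 which rounds to -0.82
N(d₁) = N(-0.82) = 0.2061
Δ_put = N(d₁) − 1 = 0.2061 − 1 = -0.7939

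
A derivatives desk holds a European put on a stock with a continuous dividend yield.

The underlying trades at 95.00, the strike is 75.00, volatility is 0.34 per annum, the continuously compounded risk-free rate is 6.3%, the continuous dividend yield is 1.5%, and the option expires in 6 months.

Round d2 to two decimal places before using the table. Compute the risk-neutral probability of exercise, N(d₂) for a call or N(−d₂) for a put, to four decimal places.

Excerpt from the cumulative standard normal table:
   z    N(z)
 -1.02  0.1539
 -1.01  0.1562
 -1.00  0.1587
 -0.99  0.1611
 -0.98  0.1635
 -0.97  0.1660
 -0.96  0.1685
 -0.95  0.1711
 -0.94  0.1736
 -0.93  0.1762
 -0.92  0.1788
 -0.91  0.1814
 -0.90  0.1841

σ√T = 0.34 × 0.7071 = 0.2404
d₁ = [ln(95/75) + (0.063 − 0.015 + ½·0.34²)·0.5] / (σ√T) = (0.2364 + 0.0529) / 0.2404 = 1.2033 → 1.20
d₂ = 1.2033 − 0.2404 = 0.9629 → 0.96
Risk-neutral Pr[S_T < K] = N(−d₂) = N(-0.96) = 0.1685

0.1685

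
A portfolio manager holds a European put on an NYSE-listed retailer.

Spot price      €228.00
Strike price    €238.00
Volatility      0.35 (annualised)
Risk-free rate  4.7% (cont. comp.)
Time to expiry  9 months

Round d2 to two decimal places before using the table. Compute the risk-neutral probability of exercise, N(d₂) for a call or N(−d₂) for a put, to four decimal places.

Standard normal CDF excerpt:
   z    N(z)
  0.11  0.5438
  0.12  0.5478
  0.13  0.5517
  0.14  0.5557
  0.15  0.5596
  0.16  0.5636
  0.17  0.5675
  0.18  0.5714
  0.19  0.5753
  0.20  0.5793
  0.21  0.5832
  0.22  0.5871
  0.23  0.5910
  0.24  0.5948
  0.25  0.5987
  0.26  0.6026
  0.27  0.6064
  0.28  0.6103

0.5714

T = 0.75;  σ√T = 0.3031
d₁ = [ln(228/238) + (0.047 + 0.35²/2)·0.75] / 0.3031 = [-0.0429 + 0.0812] / 0.3031 = 0.1262 ≈ 0.13
d₂ = d₁ − σ√T = 0.1262 − 0.3031 = -0.1769 ≈ -0.18
Risk-neutral Pr[S_T < K] = N(−d₂) = N(0.18) = 0.5714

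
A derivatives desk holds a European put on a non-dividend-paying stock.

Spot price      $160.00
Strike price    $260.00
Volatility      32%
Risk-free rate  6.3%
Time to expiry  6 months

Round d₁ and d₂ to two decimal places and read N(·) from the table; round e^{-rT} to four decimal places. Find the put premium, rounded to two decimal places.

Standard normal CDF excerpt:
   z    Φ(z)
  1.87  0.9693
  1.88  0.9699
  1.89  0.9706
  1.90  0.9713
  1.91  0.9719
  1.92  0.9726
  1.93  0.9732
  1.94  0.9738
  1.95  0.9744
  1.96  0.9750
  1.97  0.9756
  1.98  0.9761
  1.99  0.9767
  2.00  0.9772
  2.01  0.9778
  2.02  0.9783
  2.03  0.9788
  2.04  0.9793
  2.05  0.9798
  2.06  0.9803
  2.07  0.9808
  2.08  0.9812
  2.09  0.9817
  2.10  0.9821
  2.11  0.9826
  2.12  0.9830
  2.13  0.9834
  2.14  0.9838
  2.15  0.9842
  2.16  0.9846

$92.36

T = 0.5;  σ√T = 0.2263
ln(S/K) + (r + σ²/2)T = ln(160/260) + (0.063 + 0.32²/2)·0.5 = -0.4855 + 0.0571 = -0.4284
d₁ = -0.4284 / 0.2263 = -1.8933 ⇒ -1.89
d₂ = d₁ − σ√T = -1.8933 − 0.2263 = -2.1196 ⇒ -2.12
exp(−rT) = exp(−0.063·0.5) = 0.9690
N(−d₂) = N(2.12) = 0.9830;  N(−d₁) = N(1.89) = 0.9706
P = 260·0.9690·0.9830 − 160·0.9706 = 247.6570 − 155.2960 = 92.3610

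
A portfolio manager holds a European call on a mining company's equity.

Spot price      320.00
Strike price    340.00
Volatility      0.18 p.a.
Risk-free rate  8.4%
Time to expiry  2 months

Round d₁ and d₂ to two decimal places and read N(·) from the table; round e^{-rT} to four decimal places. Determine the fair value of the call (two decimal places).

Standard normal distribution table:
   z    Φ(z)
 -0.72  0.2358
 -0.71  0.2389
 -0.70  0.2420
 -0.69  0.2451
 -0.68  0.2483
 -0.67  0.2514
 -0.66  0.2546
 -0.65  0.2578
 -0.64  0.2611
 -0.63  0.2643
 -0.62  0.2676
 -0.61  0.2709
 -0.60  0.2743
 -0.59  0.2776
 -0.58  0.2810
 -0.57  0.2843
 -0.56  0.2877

3.49

σ√T = 0.18·√0.1667 = 0.0735
ln(S/K) + (r + σ²/2)T = ln(320/340) + (0.084 + 0.18²/2)·0.1667 = -0.0606 + 0.0167 = -0.0439
d₁ = -0.0439 / 0.0735 = -0.5977 → -0.60
d₂ = d₁ − σ√T = -0.5977 − 0.0735 = -0.6712 → -0.67
e^(−rT) = e^(−0.084·0.1667) = 0.9861
N(d₁) = N(-0.60) = 0.2743;  N(d₂) = N(-0.67) = 0.2514
C = 320·0.2743 − 340·0.9861·0.2514 = 87.7760 − 84.2879 = 3.4881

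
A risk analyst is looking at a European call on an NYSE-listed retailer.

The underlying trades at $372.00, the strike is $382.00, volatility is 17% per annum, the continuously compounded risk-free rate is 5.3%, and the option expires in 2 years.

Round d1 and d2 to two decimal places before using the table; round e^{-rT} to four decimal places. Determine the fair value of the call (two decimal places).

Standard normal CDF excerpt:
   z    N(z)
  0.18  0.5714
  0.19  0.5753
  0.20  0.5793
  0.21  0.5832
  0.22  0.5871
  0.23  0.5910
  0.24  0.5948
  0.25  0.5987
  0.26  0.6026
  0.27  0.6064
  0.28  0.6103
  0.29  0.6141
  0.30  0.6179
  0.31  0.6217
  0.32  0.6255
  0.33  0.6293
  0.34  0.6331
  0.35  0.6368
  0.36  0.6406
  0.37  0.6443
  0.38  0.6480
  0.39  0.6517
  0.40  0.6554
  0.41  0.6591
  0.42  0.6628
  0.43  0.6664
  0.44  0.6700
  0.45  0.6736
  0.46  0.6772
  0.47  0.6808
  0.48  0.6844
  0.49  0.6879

$50.21

σ√T = 0.17 × 1.4142 = 0.2404
d₁ = [ln(372/382) + (0.053 + 0.17²/2)·2] / 0.2404 = [-0.0265 + 0.1349] / 0.2404 = 0.4508 → 0.45
d₂ = d₁ − σ√T = 0.4508 − 0.2404 = 0.2104 → 0.21
e^(−rT) = e^(−0.053·2) = 0.8994
C = 372·N(0.45) − 382·0.8994·N(0.21) = 372·0.6736 − 382·0.8994·0.5832 = 250.5792 − 200.3705 = 50.2087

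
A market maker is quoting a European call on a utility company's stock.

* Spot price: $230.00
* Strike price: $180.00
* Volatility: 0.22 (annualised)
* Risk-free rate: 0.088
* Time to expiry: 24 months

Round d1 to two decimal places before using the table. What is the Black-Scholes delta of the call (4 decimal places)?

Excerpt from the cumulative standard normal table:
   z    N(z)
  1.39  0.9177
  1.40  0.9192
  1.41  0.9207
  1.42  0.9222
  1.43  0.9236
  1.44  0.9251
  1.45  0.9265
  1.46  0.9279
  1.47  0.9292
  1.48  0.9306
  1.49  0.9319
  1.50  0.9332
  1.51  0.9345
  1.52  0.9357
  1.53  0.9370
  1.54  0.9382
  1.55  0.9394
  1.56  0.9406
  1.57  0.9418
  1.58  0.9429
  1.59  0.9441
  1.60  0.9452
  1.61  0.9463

0.9345

T = 2;  σ√T = 0.3111
ln(S/K) + (r + σ²/2)T = ln(230/180) + (0.088 + 0.22²/2)·2 = 0.2451 + 0.2244 = 0.4695
d₁ = 0.4695 / 0.3111 = 1.5091 → 1.51
N(d₁) = N(1.51) = 0.9345
Δ_call = N(d₁) = 0.9345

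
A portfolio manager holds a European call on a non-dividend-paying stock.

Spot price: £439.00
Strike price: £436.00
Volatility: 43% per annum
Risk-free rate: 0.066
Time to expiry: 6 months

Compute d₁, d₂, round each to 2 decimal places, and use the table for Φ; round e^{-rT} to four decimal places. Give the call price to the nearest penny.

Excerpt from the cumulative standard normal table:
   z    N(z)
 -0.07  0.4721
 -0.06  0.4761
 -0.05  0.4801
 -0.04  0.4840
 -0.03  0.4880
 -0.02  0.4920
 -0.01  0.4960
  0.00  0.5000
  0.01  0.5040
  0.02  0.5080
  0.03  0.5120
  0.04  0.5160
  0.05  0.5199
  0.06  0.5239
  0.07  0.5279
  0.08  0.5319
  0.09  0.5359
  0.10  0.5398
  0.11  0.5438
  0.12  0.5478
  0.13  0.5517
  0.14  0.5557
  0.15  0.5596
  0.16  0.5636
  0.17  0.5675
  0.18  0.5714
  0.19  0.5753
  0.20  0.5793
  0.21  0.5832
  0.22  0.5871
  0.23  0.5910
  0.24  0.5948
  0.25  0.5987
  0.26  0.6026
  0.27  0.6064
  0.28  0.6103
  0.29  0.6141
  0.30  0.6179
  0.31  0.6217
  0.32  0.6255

T = 0.5;  σ√T = 0.3041
d₁ = [ln(439/436) + (0.066 + ½·0.43²)·0.5] / (σ√T) = (0.0069 + 0.0792) / 0.3041 = 0.2831 → 0.28
d₂ = 0.2831 − 0.3041 = -0.0209 → -0.02
e^(−rT) = e^(−0.066·0.5) = 0.9675
N(d₁) = N(0.28) = 0.6103;  N(d₂) = N(-0.02) = 0.4920
C = 439·0.6103 − 436·0.9675·0.4920 = 267.9217 − 207.5404 = 60.3813

£60.38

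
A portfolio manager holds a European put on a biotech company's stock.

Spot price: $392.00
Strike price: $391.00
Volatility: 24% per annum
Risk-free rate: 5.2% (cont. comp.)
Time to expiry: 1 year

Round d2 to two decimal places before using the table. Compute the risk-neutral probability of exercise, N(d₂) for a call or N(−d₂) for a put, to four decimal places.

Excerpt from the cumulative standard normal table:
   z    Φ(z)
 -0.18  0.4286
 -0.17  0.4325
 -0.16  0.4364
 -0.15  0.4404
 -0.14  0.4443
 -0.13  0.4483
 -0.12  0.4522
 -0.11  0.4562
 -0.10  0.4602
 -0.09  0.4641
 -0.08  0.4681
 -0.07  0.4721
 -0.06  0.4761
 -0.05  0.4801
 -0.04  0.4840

σ√T = 0.24 × 1.0000 = 0.2400
d₁ = [ln(392/391) + (0.052 + 0.24²/2)·1] / 0.2400 = [0.0026 + 0.0808] / 0.2400 = 0.3473 ⇒ 0.35
d₂ = d₁ − σ√T = 0.3473 − 0.2400 = 0.1073 ⇒ 0.11
Risk-neutral Pr[S_T < K] = N(−d₂) = N(-0.11) = 0.4562

0.4562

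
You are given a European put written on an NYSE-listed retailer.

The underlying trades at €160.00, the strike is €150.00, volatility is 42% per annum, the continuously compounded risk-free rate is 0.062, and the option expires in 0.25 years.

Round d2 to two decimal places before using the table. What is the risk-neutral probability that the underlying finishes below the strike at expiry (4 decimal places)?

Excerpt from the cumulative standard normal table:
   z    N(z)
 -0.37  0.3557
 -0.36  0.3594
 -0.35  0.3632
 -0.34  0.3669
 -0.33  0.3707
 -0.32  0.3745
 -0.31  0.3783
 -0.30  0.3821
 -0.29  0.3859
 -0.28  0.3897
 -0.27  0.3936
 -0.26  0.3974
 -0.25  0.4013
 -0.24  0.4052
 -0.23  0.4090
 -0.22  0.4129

0.3897

T = 0.25;  σ√T = 0.2100
d₁ = [ln(160/150) + (0.062 + 0.42²/2)·0.25] / 0.2100 = [0.0645 + 0.0376] / 0.2100 = 0.4861 which rounds to 0.49
d₂ = d₁ − σ√T = 0.4861 − 0.2100 = 0.2761 which rounds to 0.28
Pr(exercise) under Q = N(−d₂) = N(-0.28) = 0.3897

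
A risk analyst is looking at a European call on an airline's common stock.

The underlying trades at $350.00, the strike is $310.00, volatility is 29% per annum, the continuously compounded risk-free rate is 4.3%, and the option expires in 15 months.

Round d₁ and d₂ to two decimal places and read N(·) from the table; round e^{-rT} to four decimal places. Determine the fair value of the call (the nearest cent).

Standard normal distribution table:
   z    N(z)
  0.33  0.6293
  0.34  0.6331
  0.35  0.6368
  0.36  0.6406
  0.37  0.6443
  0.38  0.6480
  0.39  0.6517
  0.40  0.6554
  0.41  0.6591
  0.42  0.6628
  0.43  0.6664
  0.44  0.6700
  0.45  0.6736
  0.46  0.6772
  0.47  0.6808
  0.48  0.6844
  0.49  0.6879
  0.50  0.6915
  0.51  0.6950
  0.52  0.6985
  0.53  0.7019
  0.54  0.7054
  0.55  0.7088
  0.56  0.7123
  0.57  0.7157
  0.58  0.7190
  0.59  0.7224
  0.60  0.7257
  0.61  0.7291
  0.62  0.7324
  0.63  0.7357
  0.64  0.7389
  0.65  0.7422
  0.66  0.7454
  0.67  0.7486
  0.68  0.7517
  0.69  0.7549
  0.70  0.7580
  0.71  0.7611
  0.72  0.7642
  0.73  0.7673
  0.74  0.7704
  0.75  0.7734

$74.93

T = 1.25;  σ√T = 0.3242
d₁ = [ln(350/310) + (0.043 + ½·0.29²)·1.25] / (σ√T) = (0.1214 + 0.1063) / 0.3242 = 0.7022 ⇒ 0.70
d₂ = 0.7022 − 0.3242 = 0.3780 ⇒ 0.38
e^(−rT) = e^(−0.043·1.25) = 0.9477
C = 350·N(0.70) − 310·0.9477·N(0.38) = 350·0.7580 − 310·0.9477·0.6480 = 265.3000 − 190.3740 = 74.9260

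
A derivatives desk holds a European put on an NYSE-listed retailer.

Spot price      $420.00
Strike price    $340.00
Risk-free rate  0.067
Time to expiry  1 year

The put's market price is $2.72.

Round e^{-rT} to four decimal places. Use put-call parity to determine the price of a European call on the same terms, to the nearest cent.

e^(−rT) = e^(−0.067·1) = 0.9352
Put-call parity: C − P = S − K·e^(−rT) = 420 − 340·0.9352 = 420 − 317.9680 = 102.0320
C = P + (C − P) = 2.72 + (102.0320) = 104.7520

$104.75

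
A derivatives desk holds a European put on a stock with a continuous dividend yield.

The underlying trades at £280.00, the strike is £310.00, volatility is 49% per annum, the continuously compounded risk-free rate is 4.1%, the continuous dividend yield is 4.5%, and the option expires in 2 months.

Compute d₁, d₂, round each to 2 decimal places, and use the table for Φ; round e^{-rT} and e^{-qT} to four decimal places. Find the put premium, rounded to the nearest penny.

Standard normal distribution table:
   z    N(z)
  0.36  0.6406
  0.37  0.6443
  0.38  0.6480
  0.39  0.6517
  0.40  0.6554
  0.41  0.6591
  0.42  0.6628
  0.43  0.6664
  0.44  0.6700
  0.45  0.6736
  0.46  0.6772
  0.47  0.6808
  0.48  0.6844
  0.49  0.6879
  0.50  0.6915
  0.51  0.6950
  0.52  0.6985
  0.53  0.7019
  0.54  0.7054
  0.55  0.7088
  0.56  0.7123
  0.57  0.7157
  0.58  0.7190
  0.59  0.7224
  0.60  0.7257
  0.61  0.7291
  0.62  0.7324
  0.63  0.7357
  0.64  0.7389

σ√T = 0.49·√0.1667 = 0.2000
d₁ = [ln(280/310) + (0.041 − 0.045 + ½·0.49²)·0.1667] / (σ√T) = (-0.1018 + 0.0193) / 0.2000 = -0.4121 which rounds to -0.41
d₂ = -0.4121 − 0.2000 = -0.6122 which rounds to -0.61
exp(−qT) = exp(−0.045·0.1667) = 0.9925;  exp(−rT) = exp(−0.041·0.1667) = 0.9932
N(−d₂) = N(0.61) = 0.7291;  N(−d₁) = N(0.41) = 0.6591
P = 310·0.9932·0.7291 − 280·0.9925·0.6591 = 224.4841 − 183.1639 = 41.3202

£41.32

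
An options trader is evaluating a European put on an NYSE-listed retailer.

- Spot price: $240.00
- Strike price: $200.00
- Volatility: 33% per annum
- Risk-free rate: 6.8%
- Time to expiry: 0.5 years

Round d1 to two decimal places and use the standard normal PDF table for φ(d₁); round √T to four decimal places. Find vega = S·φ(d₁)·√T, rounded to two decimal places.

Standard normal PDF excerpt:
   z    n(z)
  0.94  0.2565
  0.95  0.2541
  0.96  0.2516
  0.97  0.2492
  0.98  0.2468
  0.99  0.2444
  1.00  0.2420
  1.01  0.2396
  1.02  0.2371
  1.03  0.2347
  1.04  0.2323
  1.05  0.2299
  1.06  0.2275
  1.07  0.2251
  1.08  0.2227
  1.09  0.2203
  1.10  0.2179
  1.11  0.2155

T = 0.5;  σ√T = 0.2333
d₁ = [ln(240/200) + (0.068 + ½·0.33²)·0.5] / (σ√T) = (0.1823 + 0.0612) / 0.2333 = 1.0437 → 1.04
√T = √0.5 = 0.7071
φ(d₁) = φ(1.04) = 0.2323
vega = S·φ(d₁)·√T = 240·0.2323·0.7071 = 39.4222
(The call has the same vega.)

39.42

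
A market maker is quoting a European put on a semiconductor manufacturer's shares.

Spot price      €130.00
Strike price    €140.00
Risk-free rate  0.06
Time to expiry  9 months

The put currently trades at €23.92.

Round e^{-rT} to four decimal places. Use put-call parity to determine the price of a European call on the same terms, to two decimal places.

€20.08

e^(−rT) = e^(−0.06·0.75) = 0.9560
Put-call parity: C − P = S − K·e^(−rT) = 130 − 140·0.9560 = 130 − 133.8400 = -3.8400
C = P + (C − P) = 23.92 + (-3.8400) = 20.0800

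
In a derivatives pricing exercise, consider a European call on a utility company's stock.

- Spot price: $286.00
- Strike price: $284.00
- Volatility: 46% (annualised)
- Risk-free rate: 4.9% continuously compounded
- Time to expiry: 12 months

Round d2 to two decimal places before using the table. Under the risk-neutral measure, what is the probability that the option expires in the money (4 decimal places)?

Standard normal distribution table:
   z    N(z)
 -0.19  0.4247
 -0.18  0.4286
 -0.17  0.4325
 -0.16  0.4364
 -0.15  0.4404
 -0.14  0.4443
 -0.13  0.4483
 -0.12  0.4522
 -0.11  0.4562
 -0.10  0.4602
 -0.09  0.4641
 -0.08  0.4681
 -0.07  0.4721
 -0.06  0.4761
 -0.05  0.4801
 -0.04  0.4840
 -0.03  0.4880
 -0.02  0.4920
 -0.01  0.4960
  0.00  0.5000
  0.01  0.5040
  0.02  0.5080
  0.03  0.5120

σ√T = 0.46 × 1.0000 = 0.4600
d₁ = [ln(286/284) + (0.049 + ½·0.46²)·1] / (σ√T) = (0.0070 + 0.1548) / 0.4600 = 0.3518 which rounds to 0.35
d₂ = 0.3518 − 0.4600 = -0.1082 which rounds to -0.11
Risk-neutral Pr[S_T > K] = N(d₂) = N(-0.11) = 0.4562

0.4562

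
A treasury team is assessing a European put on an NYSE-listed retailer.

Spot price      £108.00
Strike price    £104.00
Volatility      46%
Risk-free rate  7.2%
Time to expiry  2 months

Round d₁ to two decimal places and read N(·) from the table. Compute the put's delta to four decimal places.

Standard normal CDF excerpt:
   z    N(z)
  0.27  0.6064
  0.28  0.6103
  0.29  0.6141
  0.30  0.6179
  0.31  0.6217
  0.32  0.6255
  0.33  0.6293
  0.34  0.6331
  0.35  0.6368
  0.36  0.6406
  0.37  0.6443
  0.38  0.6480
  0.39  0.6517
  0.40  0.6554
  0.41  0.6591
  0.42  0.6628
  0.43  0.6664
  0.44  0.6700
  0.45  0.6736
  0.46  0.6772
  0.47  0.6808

-0.3594

T = 0.1667;  σ√T = 0.1878
d₁ = [ln(108/104) + (0.072 + 0.46²/2)·0.1667] / 0.1878 = [0.0377 + 0.0296] / 0.1878 = 0.3588 ⇒ 0.36
N(d₁) = N(0.36) = 0.6406
Δ_put = N(d₁) − 1 = 0.6406 − 1 = -0.3594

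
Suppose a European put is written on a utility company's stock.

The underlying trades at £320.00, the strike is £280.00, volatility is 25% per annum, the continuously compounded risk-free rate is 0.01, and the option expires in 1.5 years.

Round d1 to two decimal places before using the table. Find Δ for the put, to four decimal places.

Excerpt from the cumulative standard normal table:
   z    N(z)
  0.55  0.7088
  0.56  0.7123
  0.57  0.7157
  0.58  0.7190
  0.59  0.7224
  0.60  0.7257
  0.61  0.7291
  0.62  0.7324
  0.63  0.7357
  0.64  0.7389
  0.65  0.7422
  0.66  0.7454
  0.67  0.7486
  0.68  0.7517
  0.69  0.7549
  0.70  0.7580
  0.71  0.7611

σ√T = 0.25 × 1.2247 = 0.3062
d₁ = [ln(320/280) + (0.01 + 0.25²/2)·1.5] / 0.3062 = [0.1335 + 0.0619] / 0.3062 = 0.6382 → 0.64
N(d₁) = N(0.64) = 0.7389
Δ_put = N(d₁) − 1 = 0.7389 − 1 = -0.2611

-0.2611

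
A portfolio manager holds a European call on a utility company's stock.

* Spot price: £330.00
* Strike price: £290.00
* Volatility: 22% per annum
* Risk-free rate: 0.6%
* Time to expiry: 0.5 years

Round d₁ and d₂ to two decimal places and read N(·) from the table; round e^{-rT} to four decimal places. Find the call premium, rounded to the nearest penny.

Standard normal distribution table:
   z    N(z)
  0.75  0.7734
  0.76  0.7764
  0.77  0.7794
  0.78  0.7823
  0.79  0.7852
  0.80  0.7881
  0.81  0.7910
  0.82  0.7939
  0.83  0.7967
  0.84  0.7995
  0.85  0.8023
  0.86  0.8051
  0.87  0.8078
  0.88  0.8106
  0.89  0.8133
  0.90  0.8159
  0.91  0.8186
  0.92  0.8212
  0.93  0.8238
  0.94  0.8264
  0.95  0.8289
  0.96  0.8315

T = 0.5;  σ√T = 0.1556
d₁ = [ln(330/290) + (0.006 + 0.22²/2)·0.5] / 0.1556 = [0.1292 + 0.0151] / 0.1556 = 0.9277 which rounds to 0.93
d₂ = d₁ − σ√T = 0.9277 − 0.1556 = 0.7721 which rounds to 0.77
e^(−rT) = e^(−0.006·0.5) = 0.9970
C = 330·N(0.93) − 290·0.9970·N(0.77) = 330·0.8238 − 290·0.9970·0.7794 = 271.8540 − 225.3479 = 46.5061

£46.51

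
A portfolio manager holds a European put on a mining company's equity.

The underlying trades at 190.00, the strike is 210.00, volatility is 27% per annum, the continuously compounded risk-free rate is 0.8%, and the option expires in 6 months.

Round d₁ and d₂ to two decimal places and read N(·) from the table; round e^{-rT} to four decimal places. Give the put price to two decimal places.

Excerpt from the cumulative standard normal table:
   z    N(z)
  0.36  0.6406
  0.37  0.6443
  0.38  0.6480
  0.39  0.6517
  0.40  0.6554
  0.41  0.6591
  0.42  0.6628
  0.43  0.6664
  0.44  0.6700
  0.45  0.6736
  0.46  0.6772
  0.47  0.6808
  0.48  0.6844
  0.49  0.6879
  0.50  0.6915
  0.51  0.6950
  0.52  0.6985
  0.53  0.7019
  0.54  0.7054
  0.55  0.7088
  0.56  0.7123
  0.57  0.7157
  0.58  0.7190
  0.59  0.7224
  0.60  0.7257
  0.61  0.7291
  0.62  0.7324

σ√T = 0.27 × 0.7071 = 0.1909
d₁ = [ln(190/210) + (0.008 + ½·0.27²)·0.5] / (σ√T) = (-0.1001 + 0.0222) / 0.1909 = -0.4078 ⇒ -0.41
d₂ = -0.4078 − 0.1909 = -0.5987 ⇒ -0.60
e^(−rT) = e^(−0.008·0.5) = 0.9960
N(−d₂) = N(0.60) = 0.7257;  N(−d₁) = N(0.41) = 0.6591
P = 210·0.9960·0.7257 − 190·0.6591 = 151.7874 − 125.2290 = 26.5584

26.56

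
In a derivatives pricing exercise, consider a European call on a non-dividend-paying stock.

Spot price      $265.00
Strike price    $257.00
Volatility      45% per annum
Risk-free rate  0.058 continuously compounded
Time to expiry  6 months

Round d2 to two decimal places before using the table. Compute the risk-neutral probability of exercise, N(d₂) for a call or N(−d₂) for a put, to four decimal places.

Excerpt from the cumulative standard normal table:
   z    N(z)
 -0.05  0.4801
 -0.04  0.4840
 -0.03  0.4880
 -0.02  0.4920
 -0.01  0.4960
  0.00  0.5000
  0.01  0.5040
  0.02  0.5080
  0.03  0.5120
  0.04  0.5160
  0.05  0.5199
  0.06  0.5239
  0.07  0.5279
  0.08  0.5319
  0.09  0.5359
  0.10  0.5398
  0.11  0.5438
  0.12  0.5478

σ√T = 0.45·√0.5 = 0.3182
ln(S/K) + (r + σ²/2)T = ln(265/257) + (0.058 + 0.45²/2)·0.5 = 0.0307 + 0.0796 = 0.1103
d₁ = 0.1103 / 0.3182 = 0.3466 → 0.35
d₂ = d₁ − σ√T = 0.3466 − 0.3182 = 0.0284 → 0.03
Pr(exercise) under Q = N(d₂) = 0.5120

0.5120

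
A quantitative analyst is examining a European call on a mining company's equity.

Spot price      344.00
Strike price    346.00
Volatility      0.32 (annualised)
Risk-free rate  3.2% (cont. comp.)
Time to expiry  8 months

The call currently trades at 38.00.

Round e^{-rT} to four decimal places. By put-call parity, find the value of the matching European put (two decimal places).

32.70

e^(−rT) = e^(−0.032·0.6667) = 0.9789
Put-call parity: C − P = S − K·e^(−rT) = 344 − 346·0.9789 = 344 − 338.6994 = 5.3006
P = C − (C − P) = 38.00 − (5.3006) = 32.6994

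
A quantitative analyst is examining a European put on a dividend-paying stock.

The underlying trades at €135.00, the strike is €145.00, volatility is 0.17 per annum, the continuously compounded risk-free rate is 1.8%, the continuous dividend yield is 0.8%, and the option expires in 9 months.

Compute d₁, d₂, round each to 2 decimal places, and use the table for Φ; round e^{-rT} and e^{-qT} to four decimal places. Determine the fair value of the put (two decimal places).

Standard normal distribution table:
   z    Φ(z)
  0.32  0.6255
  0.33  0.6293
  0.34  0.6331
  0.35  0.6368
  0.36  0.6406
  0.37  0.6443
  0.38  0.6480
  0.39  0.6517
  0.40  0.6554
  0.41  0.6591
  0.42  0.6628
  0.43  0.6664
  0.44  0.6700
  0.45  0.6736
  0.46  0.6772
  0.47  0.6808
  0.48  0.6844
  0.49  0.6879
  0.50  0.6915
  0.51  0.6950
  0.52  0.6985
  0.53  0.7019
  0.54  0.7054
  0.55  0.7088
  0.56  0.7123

€13.46

σ√T = 0.17 × 0.8660 = 0.1472
ln(S/K) + (r − q + σ²/2)T = ln(135/145) + (0.018 − 0.008 + 0.17²/2)·0.75 = -0.0715 + 0.0183 = -0.0531
d₁ = -0.0531 / 0.1472 = -0.3608 ⇒ -0.36
d₂ = d₁ − σ√T = -0.3608 − 0.1472 = -0.5080 ⇒ -0.51
e^(−qT) = e^(−0.008·0.75) = 0.9940;  e^(−rT) = e^(−0.018·0.75) = 0.9866
P = 145·0.9866·N(0.51) − 135·0.9940·N(0.36) = 145·0.9866·0.6950 − 135·0.9940·0.6406 = 99.4246 − 85.9621 = 13.4625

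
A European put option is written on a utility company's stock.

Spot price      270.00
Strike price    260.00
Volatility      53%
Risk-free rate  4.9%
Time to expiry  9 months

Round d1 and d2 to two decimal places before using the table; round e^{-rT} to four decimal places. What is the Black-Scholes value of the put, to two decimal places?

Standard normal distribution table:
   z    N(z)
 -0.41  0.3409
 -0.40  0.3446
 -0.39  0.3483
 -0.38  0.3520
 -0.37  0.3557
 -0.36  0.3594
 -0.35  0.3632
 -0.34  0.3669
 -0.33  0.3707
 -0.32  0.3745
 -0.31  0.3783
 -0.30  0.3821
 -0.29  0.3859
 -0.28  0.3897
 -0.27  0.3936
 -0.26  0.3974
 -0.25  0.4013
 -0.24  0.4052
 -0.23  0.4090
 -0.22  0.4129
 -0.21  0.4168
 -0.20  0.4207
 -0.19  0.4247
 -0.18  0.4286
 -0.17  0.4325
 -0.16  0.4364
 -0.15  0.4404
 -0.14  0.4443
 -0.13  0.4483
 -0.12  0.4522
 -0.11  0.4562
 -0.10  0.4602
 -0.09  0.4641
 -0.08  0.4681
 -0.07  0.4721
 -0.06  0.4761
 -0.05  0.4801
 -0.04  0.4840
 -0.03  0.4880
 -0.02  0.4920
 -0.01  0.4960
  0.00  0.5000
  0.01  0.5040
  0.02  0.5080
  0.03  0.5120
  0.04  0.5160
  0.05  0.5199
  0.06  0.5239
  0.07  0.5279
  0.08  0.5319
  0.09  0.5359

38.26

T = 0.75;  σ√T = 0.4590
ln(S/K) + (r + σ²/2)T = ln(270/260) + (0.049 + 0.53²/2)·0.75 = 0.0377 + 0.1421 = 0.1798
d₁ = 0.1798 / 0.4590 = 0.3918 → 0.39
d₂ = d₁ − σ√T = 0.3918 − 0.4590 = -0.0672 → -0.07
exp(−rT) = exp(−0.049·0.75) = 0.9639
N(−d₂) = N(0.07) = 0.5279;  N(−d₁) = N(-0.39) = 0.3483
P = 260·0.9639·0.5279 − 270·0.3483 = 132.2991 − 94.0410 = 38.2581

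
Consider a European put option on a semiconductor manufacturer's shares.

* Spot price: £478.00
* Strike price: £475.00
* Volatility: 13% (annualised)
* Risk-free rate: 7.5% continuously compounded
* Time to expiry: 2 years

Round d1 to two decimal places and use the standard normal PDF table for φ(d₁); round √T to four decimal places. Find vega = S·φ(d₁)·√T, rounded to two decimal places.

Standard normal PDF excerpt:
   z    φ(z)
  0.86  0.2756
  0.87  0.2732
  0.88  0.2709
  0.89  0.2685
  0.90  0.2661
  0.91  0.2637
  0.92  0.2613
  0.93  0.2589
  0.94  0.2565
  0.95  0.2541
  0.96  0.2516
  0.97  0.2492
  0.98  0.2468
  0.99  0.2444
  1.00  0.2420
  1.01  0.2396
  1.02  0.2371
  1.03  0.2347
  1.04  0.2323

σ√T = 0.13 × 1.4142 = 0.1838
d₁ = [ln(478/475) + (0.075 + 0.13²/2)·2] / 0.1838 = [0.0063 + 0.1669] / 0.1838 = 0.9421 ⇒ 0.94
√T = √2 = 1.4142
φ(d₁) = φ(0.94) = 0.2565
vega = S·φ(d₁)·√T = 478·0.2565·1.4142 = 173.3908

173.39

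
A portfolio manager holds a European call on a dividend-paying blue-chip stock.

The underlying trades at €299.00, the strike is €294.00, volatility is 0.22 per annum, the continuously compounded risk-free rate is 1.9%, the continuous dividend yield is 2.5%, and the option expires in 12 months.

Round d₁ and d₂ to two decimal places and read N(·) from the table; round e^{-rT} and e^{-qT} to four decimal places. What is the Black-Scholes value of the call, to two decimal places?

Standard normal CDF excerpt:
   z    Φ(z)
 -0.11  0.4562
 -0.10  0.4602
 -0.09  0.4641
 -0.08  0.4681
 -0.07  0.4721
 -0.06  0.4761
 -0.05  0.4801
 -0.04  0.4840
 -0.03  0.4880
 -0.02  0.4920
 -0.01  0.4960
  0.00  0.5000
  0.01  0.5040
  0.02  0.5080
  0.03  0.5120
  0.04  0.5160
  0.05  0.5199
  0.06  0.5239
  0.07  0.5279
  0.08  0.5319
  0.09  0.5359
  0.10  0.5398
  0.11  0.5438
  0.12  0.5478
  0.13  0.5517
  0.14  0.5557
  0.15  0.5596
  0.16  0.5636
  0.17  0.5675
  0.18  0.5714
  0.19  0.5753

σ√T = 0.22 × 1.0000 = 0.2200
ln(S/K) + (r − q + σ²/2)T = ln(299/294) + (0.019 − 0.025 + 0.22²/2)·1 = 0.0169 + 0.0182 = 0.0351
d₁ = 0.0351 / 0.2200 = 0.1594 → 0.16
d₂ = d₁ − σ√T = 0.1594 − 0.2200 = -0.0606 → -0.06
exp(−qT) = exp(−0.025·1) = 0.9753;  exp(−rT) = exp(−0.019·1) = 0.9812
N(d₁) = N(0.16) = 0.5636;  N(d₂) = N(-0.06) = 0.4761
C = 299·0.9753·0.5636 − 294·0.9812·0.4761 = 164.3540 − 137.3419 = 27.0121

€27.01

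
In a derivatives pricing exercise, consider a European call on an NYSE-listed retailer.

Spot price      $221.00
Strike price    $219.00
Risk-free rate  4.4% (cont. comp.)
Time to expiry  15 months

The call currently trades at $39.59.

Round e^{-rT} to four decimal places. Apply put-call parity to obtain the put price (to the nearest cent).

$25.87

e^(−rT) = e^(−0.044·1.25) = 0.9465
Put-call parity: C − P = S − K·e^(−rT) = 221 − 219·0.9465 = 221 − 207.2835 = 13.7165
P = C − (C − P) = 39.59 − (13.7165) = 25.8735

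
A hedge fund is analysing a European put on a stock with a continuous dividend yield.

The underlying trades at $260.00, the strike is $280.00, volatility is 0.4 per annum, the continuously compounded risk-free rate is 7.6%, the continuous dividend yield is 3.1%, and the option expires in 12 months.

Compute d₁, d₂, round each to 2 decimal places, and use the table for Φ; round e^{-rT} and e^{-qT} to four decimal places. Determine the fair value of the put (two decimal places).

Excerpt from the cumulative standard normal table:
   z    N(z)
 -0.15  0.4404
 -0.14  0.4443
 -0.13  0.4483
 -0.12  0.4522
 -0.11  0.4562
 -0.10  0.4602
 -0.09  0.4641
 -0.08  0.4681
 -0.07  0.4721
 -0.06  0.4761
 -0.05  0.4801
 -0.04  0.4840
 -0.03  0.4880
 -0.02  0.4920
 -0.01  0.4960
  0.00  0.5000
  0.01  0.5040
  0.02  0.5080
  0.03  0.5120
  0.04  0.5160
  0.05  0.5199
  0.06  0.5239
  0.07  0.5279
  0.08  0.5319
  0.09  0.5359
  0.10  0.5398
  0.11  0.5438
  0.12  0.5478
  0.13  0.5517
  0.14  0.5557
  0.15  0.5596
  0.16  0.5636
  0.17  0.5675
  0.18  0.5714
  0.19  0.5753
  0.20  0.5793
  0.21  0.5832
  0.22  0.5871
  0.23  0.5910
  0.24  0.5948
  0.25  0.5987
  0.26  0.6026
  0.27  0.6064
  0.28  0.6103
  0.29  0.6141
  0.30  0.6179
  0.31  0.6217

$44.36

σ√T = 0.4 × 1.0000 = 0.4000
ln(S/K) + (r − q + σ²/2)T = ln(260/280) + (0.076 − 0.031 + 0.4²/2)·1 = -0.0741 + 0.1250 = 0.0509
d₁ = 0.0509 / 0.4000 = 0.1272 ≈ 0.13
d₂ = d₁ − σ√T = 0.1272 − 0.4000 = -0.2728 ≈ -0.27
exp(−qT) = exp(−0.031·1) = 0.9695;  exp(−rT) = exp(−0.076·1) = 0.9268
P = 280·0.9268·N(0.27) − 260·0.9695·N(-0.13) = 280·0.9268·0.6064 − 260·0.9695·0.4483 = 157.3632 − 113.0030 = 44.3602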